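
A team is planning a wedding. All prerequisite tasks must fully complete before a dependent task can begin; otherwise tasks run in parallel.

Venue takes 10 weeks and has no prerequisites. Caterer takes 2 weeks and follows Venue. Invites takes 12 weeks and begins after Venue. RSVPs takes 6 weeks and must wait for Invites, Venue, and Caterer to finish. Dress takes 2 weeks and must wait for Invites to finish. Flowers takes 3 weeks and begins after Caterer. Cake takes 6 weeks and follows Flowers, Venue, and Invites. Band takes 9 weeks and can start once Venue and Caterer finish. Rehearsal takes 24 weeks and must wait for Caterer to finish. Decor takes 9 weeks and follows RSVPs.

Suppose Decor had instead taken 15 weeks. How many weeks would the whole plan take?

43

Critical path before the change: Venue→Invites→RSVPs→Decor = 10+12+6+9 = 37 giving 37 weeks.
Since Decor is critical, the +6 change carries straight to that chain (now 43 weeks).
That remains the longest chain; total 43 weeks.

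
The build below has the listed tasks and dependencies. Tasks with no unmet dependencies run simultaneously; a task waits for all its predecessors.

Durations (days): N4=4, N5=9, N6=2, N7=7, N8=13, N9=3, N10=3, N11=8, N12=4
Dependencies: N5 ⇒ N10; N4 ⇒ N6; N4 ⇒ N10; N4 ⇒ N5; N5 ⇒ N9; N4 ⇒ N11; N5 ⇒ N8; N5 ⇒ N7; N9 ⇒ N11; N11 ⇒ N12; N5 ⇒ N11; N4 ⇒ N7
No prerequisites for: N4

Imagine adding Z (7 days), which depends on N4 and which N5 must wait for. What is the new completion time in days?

Originally the build takes 28 days.
With Z inserted, N5 now waits for max(N4, Z).
New critical path: N4→Z→N5→N9→N11→N12 = 4+7+9+3+8+4 = 35 ⇒ 35 days.

35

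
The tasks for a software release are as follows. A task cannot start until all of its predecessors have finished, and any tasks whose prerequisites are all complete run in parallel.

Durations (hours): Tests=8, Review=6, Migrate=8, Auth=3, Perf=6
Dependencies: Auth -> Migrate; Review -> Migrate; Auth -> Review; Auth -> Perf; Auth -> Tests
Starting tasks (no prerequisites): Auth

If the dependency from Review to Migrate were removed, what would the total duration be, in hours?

With the dependency in place, Auth→Review→Migrate = 3+6+8 = 17 sets the finish at 17 hours.
Without Review→Migrate, Migrate's earliest start moves from 9 to 3.
New critical path: Auth→Tests = 3+8 = 11 ⇒ 11 hours.

11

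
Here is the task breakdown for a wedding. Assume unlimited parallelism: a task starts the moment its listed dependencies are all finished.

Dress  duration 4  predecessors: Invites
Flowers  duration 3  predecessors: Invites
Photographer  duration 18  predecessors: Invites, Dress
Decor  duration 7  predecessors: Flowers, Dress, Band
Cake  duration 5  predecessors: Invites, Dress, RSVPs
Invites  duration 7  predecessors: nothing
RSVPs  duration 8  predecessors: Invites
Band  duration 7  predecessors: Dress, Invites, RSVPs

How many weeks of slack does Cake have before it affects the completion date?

Critical path: Invites→RSVPs→Band→Decor = 7+8+7+7 = 29, so the finish is 29 weeks.
Cake finishes as early as 20 and must finish by 29.
Float = 29 − 20 = 9.

9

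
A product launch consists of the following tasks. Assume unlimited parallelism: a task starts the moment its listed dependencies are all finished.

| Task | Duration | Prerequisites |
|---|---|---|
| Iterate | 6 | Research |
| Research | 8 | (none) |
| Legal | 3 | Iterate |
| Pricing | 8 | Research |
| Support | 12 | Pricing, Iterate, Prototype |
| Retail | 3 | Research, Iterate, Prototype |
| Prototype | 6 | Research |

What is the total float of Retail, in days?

Critical path: Research→Pricing→Support = 8+8+12 = 28, so the finish is 28 days.
The longest chain containing Retail totals 17 days.
Float = 28 − 17 = 11.

11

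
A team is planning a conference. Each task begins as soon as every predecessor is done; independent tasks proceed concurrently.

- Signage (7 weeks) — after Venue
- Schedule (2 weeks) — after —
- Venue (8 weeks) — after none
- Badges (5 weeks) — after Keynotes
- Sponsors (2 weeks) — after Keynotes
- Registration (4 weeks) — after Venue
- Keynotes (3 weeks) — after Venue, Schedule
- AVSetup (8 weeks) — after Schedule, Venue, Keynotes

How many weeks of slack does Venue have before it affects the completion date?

0

The longest chain is Venue→Keynotes→AVSetup = 8+3+8 = 19; overall finish 19 weeks.
Venue finishes as early as 8 and must finish by 8.
Float = 19 − 19 = 0.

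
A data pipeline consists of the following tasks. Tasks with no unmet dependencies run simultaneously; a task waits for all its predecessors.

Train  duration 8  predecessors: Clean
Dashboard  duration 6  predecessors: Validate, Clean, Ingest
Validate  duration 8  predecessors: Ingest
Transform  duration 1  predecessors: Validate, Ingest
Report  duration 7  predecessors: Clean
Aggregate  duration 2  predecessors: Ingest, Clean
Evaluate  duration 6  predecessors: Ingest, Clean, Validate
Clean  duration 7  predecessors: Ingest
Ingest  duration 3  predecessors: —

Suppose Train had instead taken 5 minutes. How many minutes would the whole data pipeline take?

Actual critical path: Ingest→Clean→Train = 3+7+8 = 18 ⇒ 18 minutes.
Train is on the critical path; changing it to 5 makes that path 15 minutes.
New critical path: Ingest→Clean→Report = 3+7+7 = 17 ⇒ 17 minutes.

17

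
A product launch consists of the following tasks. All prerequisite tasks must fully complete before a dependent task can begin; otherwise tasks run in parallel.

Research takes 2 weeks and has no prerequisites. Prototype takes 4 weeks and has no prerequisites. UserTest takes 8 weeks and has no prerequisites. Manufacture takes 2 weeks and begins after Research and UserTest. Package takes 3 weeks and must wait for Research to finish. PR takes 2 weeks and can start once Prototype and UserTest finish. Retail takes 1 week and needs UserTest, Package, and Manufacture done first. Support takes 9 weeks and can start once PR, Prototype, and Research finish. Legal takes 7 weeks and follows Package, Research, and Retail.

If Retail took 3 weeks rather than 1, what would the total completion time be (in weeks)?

Baseline: UserTest→PR→Support = 8+2+9 = 19 → 19 weeks.
Retail has 1 week of float (longest path through it is 18).
The binding chain switches to UserTest→Manufacture→Retail→Legal = 8+2+3+7 = 20; finish 20 weeks.

20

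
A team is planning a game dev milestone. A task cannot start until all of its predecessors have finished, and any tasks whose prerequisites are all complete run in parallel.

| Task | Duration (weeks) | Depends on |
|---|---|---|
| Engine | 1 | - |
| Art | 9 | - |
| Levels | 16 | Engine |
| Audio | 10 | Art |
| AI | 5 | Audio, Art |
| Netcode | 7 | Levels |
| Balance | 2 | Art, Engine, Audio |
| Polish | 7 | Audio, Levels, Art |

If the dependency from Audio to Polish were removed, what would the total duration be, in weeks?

24

Original critical path: Art→Audio→Polish = 9+10+7 = 26 ⇒ 26 weeks.
Without Audio→Polish, Polish's earliest start moves from 19 to 17.
After: Engine→Levels→Netcode = 1+16+7 = 24 → 24 weeks.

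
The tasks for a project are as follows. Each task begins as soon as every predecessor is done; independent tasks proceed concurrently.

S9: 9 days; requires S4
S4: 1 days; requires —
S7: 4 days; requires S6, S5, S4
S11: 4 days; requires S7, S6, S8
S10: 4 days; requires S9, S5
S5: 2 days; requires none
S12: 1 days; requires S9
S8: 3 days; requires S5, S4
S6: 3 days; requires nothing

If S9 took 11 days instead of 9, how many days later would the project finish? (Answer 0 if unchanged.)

Actual critical path: S4→S9→S10 = 1+9+4 = 14 ⇒ 14 days.
Since S9 is critical, the +2 change carries straight to that chain (now 16 days).
That remains the longest chain; total 16 days.
Change in finish: 16 − 14 = +2 days.

2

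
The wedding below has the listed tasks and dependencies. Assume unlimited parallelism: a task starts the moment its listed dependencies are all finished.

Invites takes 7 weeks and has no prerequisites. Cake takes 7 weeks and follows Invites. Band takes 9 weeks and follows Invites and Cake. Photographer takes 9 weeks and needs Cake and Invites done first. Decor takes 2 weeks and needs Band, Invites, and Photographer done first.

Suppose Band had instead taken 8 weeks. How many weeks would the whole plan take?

25

Actual critical path: Invites→Cake→Band→Decor = 7+7+9+2 = 25 ⇒ 25 weeks.
Since Band is critical, the -1 change carries straight to that chain (now 24 weeks).
Now Invites→Cake→Photographer→Decor = 7+7+9+2 = 25 is longest, so the finish becomes 25 weeks.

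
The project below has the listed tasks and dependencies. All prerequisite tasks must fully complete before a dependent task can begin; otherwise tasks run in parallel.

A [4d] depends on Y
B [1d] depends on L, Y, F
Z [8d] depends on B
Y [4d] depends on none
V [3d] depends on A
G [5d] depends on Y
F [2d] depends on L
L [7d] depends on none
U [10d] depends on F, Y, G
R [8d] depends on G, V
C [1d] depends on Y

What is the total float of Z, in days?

The longest chain is Y→G→U = 4+5+10 = 19; overall finish 19 days.
Z finishes as early as 18 and must finish by 19.
Slack of Z = 11 − 10 = 1 day.

1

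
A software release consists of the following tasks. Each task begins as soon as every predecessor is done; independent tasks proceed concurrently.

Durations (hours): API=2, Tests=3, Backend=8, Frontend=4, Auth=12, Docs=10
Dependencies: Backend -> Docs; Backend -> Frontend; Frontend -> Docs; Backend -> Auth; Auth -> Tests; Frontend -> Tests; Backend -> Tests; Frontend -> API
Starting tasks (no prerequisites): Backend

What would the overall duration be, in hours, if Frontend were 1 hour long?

23

Baseline: Backend→Auth→Tests = 8+12+3 = 23 → 23 hours.
Frontend is off the critical path — its longest chain is 22 hours, giving 1 of slack.
That remains the longest chain; total 23 hours.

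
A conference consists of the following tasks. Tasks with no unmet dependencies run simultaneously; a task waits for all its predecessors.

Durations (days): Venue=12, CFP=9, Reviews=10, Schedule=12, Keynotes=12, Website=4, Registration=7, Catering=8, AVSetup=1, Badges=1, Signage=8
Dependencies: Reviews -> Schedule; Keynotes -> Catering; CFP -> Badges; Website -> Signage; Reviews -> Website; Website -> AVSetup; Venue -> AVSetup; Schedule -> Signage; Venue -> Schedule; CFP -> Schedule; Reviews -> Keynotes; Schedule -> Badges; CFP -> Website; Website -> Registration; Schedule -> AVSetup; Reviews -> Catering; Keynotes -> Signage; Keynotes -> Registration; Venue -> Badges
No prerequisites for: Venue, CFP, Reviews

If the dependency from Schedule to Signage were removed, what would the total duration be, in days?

Original critical path: Venue→Schedule→Signage = 12+12+8 = 32 ⇒ 32 days.
Without Schedule→Signage, Signage's earliest start moves from 24 to 22.
New critical path: Reviews→Keynotes→Catering = 10+12+8 = 30 ⇒ 30 days.

30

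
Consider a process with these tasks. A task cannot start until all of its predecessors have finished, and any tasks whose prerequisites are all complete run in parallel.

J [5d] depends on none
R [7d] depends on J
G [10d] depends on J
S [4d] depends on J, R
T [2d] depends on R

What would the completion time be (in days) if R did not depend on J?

15

Original critical path: J→R→S = 5+7+4 = 16 ⇒ 16 days.
Without J→R, R's earliest start moves from 5 to 0.
The longest chain is now J→G = 5+10 = 15, so the project takes 15 days.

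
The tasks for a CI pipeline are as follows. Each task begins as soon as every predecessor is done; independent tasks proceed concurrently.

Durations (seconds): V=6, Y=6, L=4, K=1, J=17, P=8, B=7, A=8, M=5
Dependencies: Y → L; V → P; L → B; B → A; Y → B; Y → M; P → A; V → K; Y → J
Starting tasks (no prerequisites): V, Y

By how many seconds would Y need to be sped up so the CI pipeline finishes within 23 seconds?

Current finish: 25 seconds; target: 23.
Y is on every critical path, so each second cut from Y cuts the finish by one (this holds down to a finish of 22).
Need 25 − 23 = 2 seconds off Y → Y becomes 4 seconds, finish becomes 23.

2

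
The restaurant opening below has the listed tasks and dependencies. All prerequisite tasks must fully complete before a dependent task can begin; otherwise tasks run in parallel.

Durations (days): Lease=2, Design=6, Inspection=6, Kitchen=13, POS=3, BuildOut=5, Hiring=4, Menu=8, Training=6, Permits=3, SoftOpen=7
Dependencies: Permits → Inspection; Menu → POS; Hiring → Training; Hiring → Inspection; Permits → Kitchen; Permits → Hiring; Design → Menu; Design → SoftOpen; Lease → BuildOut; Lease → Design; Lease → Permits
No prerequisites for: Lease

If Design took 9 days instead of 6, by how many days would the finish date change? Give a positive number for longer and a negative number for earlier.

3

Baseline: Lease→Design→Menu→POS = 2+6+8+3 = 19 → 19 days.
Design is on the critical path; changing it to 9 makes that path 22 days.
That remains the longest chain; total 22 days.
Change in finish: 22 − 19 = +3 days.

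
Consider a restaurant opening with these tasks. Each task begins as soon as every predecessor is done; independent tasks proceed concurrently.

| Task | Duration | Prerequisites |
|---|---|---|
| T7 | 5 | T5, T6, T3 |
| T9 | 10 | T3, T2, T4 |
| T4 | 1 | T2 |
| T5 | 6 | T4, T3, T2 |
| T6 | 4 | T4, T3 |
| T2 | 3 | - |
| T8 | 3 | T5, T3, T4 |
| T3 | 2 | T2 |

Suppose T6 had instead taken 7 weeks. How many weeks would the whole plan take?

The binding path is T2→T3→T5→T7 = 3+2+6+5 = 16; finish at 16 weeks.
T6 has 2 weeks of float (longest path through it is 14).
The binding chain switches to T2→T3→T6→T7 = 3+2+7+5 = 17; finish 17 weeks.

17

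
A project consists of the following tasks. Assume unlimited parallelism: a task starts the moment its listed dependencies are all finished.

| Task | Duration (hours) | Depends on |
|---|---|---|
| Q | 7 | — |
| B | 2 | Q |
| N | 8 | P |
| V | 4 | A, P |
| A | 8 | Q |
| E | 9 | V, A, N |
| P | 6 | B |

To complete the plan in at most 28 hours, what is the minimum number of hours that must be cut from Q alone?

4

Current finish: 32 hours; target: 28.
Q is on every critical path, so each hour cut from Q cuts the finish by one (this holds down to a finish of 26).
Need 32 − 28 = 4 hours off Q → Q becomes 3 hours, finish becomes 28.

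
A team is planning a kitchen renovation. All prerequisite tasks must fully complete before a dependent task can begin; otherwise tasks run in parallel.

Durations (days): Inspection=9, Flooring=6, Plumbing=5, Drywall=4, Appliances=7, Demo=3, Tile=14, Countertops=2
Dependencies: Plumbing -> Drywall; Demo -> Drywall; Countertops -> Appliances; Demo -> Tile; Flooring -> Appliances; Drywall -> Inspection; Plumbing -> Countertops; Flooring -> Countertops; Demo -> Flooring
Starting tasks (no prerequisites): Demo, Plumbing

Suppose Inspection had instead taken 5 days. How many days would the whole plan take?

Actual critical path: Plumbing→Drywall→Inspection = 5+4+9 = 18 ⇒ 18 days.
Inspection lies on that path, so at 5 days the path becomes 14 days.
New critical path: Demo→Flooring→Countertops→Appliances = 3+6+2+7 = 18 ⇒ 18 days.

18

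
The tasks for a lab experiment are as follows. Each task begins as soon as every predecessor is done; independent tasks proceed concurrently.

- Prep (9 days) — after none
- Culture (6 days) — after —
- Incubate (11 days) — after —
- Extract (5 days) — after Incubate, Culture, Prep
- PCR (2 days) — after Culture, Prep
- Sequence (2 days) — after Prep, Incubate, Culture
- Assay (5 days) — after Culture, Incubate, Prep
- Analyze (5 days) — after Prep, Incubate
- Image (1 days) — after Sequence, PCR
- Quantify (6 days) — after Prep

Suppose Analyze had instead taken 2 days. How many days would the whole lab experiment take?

Baseline: Incubate→Analyze = 11+5 = 16 → 16 days.
Analyze lies on that path, so at 2 days the path becomes 13 days.
New critical path: Incubate→Extract = 11+5 = 16 ⇒ 16 days.

16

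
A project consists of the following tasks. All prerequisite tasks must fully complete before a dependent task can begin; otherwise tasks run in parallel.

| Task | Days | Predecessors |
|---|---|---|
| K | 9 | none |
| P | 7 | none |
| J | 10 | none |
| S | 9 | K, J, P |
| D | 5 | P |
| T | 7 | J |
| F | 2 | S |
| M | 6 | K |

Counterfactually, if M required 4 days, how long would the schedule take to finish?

Critical path before the change: J→S→F = 10+9+2 = 21 giving 21 days.
M is off the critical path — its longest chain is 15 days, giving 6 of slack.
No other chain overtakes it, so the finish is 21 days.

21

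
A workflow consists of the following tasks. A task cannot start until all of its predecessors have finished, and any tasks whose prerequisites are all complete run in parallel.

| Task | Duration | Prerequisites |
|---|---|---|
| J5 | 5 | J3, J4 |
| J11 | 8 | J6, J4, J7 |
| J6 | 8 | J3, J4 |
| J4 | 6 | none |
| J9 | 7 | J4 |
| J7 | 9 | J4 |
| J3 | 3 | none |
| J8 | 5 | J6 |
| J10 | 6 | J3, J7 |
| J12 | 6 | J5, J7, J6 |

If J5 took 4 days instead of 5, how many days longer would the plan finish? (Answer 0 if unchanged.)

Baseline: J4→J7→J11 = 6+9+8 = 23 → 23 days.
J5 is off the critical path — its longest chain is 17 days, giving 6 of slack.
No other chain overtakes it, so the finish is 23 days.
Change in finish: 23 − 23 = +0 days.

0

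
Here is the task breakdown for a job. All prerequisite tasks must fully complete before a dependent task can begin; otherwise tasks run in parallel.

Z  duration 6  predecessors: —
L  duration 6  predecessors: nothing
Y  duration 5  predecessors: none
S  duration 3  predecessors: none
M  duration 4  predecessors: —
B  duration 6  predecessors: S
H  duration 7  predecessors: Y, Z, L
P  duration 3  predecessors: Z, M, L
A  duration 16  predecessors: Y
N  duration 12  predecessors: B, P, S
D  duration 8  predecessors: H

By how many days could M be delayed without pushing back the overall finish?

2

Critical path: Z→H→D = 6+7+8 = 21, so the finish is 21 days.
The longest chain containing M totals 19 days.
Slack of M = 2 − 0 = 2 days.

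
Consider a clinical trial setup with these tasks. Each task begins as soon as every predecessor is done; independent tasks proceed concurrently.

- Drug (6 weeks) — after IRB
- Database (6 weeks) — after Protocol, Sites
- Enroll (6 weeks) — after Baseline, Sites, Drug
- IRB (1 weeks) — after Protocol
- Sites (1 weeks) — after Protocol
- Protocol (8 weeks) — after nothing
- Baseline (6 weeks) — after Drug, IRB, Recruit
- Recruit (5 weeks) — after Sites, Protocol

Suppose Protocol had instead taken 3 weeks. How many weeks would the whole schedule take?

22

As given, the longest chain is Protocol→IRB→Drug→Baseline→Enroll = 8+1+6+6+6 = 27, so the finish is 27 weeks.
Since Protocol is critical, the -5 change carries straight to that chain (now 22 weeks).
No other chain overtakes it, so the finish is 22 weeks.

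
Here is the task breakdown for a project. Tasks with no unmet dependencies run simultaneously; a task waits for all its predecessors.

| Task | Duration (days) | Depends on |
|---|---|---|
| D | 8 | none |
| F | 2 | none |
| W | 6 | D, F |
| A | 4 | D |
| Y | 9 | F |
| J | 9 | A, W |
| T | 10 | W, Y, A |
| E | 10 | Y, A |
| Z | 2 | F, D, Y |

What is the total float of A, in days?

2

The longest chain is D→W→T = 8+6+10 = 24; overall finish 24 days.
The longest chain containing A totals 22 days.
Float = 24 − 22 = 2.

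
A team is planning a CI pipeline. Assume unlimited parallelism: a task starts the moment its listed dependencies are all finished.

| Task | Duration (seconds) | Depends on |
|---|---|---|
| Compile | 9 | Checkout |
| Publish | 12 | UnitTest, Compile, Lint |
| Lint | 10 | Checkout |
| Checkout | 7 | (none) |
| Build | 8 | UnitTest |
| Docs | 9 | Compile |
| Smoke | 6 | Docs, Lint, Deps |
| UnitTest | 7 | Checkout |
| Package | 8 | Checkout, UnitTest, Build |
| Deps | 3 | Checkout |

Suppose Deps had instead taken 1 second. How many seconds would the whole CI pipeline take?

31

Baseline: Checkout→Compile→Docs→Smoke = 7+9+9+6 = 31 → 31 seconds.
The longest path through Deps is only 16 seconds, so Deps has float 15.
That remains the longest chain; total 31 seconds.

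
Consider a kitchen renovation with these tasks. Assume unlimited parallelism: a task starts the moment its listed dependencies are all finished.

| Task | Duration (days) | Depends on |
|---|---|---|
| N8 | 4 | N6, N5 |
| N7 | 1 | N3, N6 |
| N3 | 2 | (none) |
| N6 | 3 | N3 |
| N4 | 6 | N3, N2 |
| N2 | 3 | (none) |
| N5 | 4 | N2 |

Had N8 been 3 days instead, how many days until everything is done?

10

The binding path is N2→N5→N8 = 3+4+4 = 11; finish at 11 days.
Since N8 is critical, the -1 change carries straight to that chain (now 10 days).
The critical path is still N2→N5→N8; finish is now 10 days.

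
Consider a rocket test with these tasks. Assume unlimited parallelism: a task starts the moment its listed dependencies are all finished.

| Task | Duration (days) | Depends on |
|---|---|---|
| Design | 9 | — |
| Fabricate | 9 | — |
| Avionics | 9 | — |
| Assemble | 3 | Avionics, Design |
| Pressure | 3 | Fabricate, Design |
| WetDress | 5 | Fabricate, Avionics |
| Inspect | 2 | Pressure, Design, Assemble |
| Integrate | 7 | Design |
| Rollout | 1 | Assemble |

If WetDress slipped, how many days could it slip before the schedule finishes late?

The longest chain is Design→Integrate = 9+7 = 16; overall finish 16 days.
The longest chain containing WetDress totals 14 days.
Float = 16 − 14 = 2.

2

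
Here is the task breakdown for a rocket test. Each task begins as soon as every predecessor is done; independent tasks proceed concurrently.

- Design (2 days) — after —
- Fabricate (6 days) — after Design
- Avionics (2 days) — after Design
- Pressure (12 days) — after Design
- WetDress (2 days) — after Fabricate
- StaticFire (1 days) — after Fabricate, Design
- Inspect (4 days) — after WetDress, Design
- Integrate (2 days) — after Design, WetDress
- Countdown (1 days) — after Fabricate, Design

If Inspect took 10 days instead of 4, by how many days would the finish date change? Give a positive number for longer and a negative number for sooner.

6

Critical path before the change: Design→Fabricate→WetDress→Inspect = 2+6+2+4 = 14 giving 14 days.
Since Inspect is critical, the +6 change carries straight to that chain (now 20 days).
The critical path is still Design→Fabricate→WetDress→Inspect; finish is now 20 days.
Change in finish: 20 − 14 = +6 days.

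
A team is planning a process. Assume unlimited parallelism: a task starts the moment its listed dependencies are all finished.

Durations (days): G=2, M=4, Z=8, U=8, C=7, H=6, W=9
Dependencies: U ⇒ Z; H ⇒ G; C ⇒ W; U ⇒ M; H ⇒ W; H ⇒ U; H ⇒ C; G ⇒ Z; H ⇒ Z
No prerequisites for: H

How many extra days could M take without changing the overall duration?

Critical path: H→U→Z = 6+8+8 = 22, so the finish is 22 days.
M finishes as early as 18 and must finish by 22.
So M can slip 22 − 18 = 4 days.

4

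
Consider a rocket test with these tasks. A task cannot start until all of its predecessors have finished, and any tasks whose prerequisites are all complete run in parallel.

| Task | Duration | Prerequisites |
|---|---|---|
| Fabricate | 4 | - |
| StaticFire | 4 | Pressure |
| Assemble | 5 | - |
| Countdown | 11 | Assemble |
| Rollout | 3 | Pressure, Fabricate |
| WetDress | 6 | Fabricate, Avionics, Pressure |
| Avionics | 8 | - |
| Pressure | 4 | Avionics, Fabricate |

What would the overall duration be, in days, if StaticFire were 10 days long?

As given, the longest chain is Avionics→Pressure→WetDress = 8+4+6 = 18, so the finish is 18 days.
StaticFire has 2 days of float (longest path through it is 16).
New critical path: Avionics→Pressure→StaticFire = 8+4+10 = 22 ⇒ 22 days.

22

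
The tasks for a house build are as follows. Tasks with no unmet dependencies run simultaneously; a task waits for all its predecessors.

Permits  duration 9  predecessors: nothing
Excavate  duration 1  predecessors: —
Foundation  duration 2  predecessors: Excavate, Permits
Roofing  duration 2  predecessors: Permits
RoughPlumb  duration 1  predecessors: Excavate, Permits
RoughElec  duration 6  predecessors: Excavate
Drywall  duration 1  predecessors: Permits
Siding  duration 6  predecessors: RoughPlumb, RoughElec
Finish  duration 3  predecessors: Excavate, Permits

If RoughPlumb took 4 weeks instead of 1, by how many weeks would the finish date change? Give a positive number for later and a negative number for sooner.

Baseline: Permits→RoughPlumb→Siding = 9+1+6 = 16 → 16 weeks.
Since RoughPlumb is critical, the +3 change carries straight to that chain (now 19 weeks).
That remains the longest chain; total 19 weeks.
Change in finish: 19 − 16 = +3 weeks.

3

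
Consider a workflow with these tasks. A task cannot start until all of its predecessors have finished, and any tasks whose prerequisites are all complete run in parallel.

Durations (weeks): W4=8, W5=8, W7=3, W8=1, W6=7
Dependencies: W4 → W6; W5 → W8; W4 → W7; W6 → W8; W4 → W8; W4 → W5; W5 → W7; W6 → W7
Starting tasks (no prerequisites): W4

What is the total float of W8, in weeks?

2

W4→W5→W7 = 8+8+3 = 19 sets the makespan at 19 weeks.
Longest path through W8: 17 weeks (earliest finish 17, latest finish 19).
Slack of W8 = 18 − 16 = 2 weeks.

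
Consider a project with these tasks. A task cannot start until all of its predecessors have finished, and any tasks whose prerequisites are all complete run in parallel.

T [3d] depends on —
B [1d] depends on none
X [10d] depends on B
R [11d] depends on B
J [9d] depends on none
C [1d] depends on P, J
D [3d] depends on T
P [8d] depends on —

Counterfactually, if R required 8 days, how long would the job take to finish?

Baseline: B→R = 1+11 = 12 → 12 days.
R is on the critical path; changing it to 8 makes that path 9 days.
New critical path: B→X = 1+10 = 11 ⇒ 11 days.

11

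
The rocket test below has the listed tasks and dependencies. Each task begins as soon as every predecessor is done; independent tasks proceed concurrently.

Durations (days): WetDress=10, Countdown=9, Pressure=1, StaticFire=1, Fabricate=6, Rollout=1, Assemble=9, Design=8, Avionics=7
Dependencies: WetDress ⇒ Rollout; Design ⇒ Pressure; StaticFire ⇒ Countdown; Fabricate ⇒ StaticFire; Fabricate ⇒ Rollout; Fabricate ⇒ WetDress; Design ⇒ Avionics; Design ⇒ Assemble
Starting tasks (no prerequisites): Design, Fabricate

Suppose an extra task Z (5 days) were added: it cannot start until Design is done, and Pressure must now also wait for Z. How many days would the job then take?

Originally the job takes 17 days.
With Z inserted, Pressure now waits for max(Design, Z).
New critical path: Design→Assemble = 8+9 = 17 ⇒ 17 days.

17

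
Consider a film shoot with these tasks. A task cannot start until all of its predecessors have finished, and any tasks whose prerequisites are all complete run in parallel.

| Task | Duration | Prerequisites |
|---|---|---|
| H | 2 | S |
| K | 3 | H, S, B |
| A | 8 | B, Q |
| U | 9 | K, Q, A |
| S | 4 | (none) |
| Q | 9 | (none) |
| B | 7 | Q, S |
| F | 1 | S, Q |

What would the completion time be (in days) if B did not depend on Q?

Before: longest chain Q→B→A→U = 9+7+8+9 = 33, finish 33.
Without Q→B, B's earliest start moves from 9 to 4.
After: S→B→A→U = 4+7+8+9 = 28 → 28 days.

28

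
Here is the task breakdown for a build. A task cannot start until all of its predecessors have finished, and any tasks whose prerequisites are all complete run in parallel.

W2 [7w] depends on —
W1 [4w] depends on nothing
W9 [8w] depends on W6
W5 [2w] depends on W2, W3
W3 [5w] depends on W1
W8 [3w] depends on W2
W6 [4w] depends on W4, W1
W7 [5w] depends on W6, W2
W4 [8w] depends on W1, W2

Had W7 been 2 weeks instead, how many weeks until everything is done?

Critical path before the change: W2→W4→W6→W9 = 7+8+4+8 = 27 giving 27 weeks.
W7 has 3 weeks of float (longest path through it is 24).
No other chain overtakes it, so the finish is 27 weeks.

27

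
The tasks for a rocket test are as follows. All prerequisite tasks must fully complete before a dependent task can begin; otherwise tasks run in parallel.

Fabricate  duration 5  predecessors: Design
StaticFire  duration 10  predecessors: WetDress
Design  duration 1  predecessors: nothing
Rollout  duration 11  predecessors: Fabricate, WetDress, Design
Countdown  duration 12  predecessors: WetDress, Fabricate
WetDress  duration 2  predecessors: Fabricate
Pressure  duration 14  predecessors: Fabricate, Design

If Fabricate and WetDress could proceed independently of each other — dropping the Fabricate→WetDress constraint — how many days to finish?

20

Original critical path: Design→Fabricate→Pressure = 1+5+14 = 20 ⇒ 20 days.
Without Fabricate→WetDress, WetDress's earliest start moves from 6 to 0.
After: Design→Fabricate→Pressure = 1+5+14 = 20 → 20 days.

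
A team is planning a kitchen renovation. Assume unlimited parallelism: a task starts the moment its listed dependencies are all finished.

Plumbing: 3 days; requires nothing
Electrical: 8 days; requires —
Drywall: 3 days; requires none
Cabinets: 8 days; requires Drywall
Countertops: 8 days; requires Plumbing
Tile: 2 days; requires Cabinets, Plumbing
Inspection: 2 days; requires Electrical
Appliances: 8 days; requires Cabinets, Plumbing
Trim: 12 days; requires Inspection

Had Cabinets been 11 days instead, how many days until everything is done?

Critical path before the change: Electrical→Inspection→Trim = 8+2+12 = 22 giving 22 days.
Cabinets is off the critical path — its longest chain is 19 days, giving 3 of slack.
That remains the longest chain; total 22 days.

22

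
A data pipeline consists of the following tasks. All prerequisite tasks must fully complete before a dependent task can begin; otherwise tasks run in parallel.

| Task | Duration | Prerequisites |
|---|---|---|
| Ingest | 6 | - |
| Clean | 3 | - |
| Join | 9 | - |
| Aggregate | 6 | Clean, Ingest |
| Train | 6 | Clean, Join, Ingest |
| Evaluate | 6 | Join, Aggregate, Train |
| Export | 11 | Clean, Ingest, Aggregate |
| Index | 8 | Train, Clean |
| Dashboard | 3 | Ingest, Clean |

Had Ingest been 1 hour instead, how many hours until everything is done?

23

Critical path before the change: Ingest→Aggregate→Export = 6+6+11 = 23 giving 23 hours.
Since Ingest is critical, the -5 change carries straight to that chain (now 18 hours).
New critical path: Join→Train→Index = 9+6+8 = 23 ⇒ 23 hours.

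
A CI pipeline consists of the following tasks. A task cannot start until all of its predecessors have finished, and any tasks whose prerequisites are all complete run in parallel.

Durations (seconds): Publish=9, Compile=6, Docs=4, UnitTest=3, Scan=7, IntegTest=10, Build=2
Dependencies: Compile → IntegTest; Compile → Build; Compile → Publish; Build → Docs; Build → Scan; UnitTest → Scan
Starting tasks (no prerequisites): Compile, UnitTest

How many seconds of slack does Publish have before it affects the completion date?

Compile→IntegTest = 6+10 = 16 sets the makespan at 16 seconds.
Longest path through Publish: 15 seconds (earliest finish 15, latest finish 16).
So Publish can slip 16 − 15 = 1 second.

1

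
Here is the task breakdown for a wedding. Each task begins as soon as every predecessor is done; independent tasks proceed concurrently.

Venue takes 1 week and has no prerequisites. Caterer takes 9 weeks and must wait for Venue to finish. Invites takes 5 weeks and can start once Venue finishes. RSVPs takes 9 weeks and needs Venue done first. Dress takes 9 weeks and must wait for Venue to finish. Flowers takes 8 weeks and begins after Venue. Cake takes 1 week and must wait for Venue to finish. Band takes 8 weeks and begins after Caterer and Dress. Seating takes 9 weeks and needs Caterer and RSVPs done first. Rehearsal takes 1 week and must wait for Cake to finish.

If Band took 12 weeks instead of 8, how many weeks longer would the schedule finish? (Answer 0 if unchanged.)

The binding path is Venue→Caterer→Seating = 1+9+9 = 19; finish at 19 weeks.
Band is off the critical path — its longest chain is 18 weeks, giving 1 of slack.
New critical path: Venue→Caterer→Band = 1+9+12 = 22 ⇒ 22 weeks.
Change in finish: 22 − 19 = +3 weeks.

3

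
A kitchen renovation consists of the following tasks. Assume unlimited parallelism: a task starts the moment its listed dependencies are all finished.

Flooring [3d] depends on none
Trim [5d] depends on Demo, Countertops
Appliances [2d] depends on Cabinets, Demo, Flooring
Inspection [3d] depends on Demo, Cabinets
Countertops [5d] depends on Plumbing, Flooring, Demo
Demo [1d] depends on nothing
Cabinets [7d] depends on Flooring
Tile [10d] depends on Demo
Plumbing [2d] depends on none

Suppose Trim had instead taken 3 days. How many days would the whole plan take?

Critical path before the change: Flooring→Countertops→Trim = 3+5+5 = 13 giving 13 days.
Trim lies on that path, so at 3 days the path becomes 11 days.
New critical path: Flooring→Cabinets→Inspection = 3+7+3 = 13 ⇒ 13 days.

13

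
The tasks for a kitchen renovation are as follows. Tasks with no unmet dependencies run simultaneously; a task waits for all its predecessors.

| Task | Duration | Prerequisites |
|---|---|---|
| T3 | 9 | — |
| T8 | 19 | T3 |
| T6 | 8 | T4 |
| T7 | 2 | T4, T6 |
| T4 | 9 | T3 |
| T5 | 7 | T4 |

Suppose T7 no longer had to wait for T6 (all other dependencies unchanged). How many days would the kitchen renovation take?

Before: longest chain T3→T4→T6→T7 = 9+9+8+2 = 28, finish 28.
Without T6→T7, T7's earliest start moves from 26 to 18.
New critical path: T3→T8 = 9+19 = 28 ⇒ 28 days.

28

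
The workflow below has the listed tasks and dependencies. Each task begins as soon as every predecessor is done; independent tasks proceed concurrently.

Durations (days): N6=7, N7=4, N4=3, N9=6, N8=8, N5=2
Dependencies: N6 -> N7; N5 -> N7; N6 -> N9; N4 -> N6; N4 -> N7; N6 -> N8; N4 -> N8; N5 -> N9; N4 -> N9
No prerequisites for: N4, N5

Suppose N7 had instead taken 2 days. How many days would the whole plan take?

18

As given, the longest chain is N4→N6→N8 = 3+7+8 = 18, so the finish is 18 days.
The longest path through N7 is only 14 days, so N7 has float 4.
That remains the longest chain; total 18 days.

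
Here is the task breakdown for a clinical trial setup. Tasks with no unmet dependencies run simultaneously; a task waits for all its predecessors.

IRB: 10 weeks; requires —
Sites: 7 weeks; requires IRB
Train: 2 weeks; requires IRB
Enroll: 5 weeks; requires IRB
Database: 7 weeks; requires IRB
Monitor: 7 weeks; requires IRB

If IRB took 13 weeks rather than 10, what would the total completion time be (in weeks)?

20

Critical path before the change: IRB→Sites = 10+7 = 17 giving 17 weeks.
IRB lies on that path, so at 13 weeks the path becomes 20 weeks.
No other chain overtakes it, so the finish is 20 weeks.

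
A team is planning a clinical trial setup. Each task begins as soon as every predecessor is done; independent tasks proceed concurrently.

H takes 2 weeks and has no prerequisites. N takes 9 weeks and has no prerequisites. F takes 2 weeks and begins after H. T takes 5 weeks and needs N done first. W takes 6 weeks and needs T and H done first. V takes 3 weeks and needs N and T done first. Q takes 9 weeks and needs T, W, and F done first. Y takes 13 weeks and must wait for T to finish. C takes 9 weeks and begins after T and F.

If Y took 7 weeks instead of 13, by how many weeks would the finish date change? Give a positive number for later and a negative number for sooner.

The binding path is N→T→W→Q = 9+5+6+9 = 29; finish at 29 weeks.
Y is off the critical path — its longest chain is 27 weeks, giving 2 of slack.
That remains the longest chain; total 29 weeks.
Change in finish: 29 − 29 = +0 weeks.

0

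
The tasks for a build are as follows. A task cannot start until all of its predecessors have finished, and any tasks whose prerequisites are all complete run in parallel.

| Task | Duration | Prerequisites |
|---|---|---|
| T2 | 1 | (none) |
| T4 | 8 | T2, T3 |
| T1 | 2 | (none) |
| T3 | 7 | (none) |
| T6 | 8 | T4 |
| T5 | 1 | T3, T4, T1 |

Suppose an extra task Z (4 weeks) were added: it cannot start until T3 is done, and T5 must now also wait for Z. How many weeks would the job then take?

23

Originally the job takes 23 weeks.
With Z inserted, T5 now waits for max(T3, T4, T1, Z).
New critical path: T3→T4→T6 = 7+8+8 = 23 ⇒ 23 weeks.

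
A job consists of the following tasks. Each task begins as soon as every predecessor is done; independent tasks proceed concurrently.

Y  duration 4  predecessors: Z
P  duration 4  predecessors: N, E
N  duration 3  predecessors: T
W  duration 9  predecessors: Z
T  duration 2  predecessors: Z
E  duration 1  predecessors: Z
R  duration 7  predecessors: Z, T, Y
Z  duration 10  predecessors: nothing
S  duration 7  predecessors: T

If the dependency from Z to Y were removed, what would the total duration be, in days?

Before: longest chain Z→Y→R = 10+4+7 = 21, finish 21.
Without Z→Y, Y's earliest start moves from 10 to 0.
After: Z→T→N→P = 10+2+3+4 = 19 → 19 days.

19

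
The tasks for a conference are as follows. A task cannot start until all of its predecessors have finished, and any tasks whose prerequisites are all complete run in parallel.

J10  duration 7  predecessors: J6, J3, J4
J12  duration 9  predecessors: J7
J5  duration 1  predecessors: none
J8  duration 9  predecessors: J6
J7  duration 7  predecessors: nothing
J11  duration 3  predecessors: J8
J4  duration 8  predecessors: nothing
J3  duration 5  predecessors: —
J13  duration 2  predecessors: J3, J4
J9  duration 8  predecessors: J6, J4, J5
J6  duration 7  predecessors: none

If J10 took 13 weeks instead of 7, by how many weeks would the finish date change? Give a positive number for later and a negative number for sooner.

2

Actual critical path: J6→J8→J11 = 7+9+3 = 19 ⇒ 19 weeks.
The longest path through J10 is only 15 weeks, so J10 has float 4.
The binding chain switches to J4→J10 = 8+13 = 21; finish 21 weeks.
Change in finish: 21 − 19 = +2 weeks.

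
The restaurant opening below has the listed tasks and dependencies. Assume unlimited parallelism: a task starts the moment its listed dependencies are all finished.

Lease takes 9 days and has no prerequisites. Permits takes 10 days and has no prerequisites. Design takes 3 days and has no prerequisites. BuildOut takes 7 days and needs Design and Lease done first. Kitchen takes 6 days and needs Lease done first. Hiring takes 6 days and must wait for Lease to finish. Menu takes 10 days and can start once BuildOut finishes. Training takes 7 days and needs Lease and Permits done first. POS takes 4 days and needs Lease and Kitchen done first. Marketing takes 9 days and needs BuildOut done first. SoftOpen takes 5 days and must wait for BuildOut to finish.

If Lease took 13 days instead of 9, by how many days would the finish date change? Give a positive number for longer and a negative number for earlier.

4

Critical path before the change: Lease→BuildOut→Menu = 9+7+10 = 26 giving 26 days.
Since Lease is critical, the +4 change carries straight to that chain (now 30 days).
The critical path is still Lease→BuildOut→Menu; finish is now 30 days.
Change in finish: 30 − 26 = +4 days.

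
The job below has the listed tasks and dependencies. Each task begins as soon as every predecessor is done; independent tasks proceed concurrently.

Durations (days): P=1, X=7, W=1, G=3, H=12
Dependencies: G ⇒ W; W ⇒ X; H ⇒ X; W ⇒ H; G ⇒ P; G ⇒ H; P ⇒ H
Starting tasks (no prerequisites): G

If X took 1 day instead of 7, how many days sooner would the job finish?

6

The binding path is G→W→H→X = 3+1+12+7 = 23; finish at 23 days.
X lies on that path, so at 1 day the path becomes 17 days.
The critical path is still G→W→H→X; finish is now 17 days.
Change in finish: 17 − 23 = -6 days.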